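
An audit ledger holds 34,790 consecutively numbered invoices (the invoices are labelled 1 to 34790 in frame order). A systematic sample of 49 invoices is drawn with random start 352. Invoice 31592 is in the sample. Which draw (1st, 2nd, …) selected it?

k = 34790/49 = 710
position = (31592 − 352)/710 + 1 = 31240/710 + 1 = 44 + 1 = 45

45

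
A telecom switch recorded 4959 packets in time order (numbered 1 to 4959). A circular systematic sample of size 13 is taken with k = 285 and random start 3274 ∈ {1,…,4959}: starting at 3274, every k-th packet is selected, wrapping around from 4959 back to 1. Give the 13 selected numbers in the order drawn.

3274, 3559, 3844, 4129, 4414, 4699, 25, 310, 595, 880, 1165, 1450, 1735

Selection 1: 3274
Selection 2: 3274 + 285 = 3559
Selection 3: 3559 + 285 = 3844
Selection 4: 3844 + 285 = 4129
Selection 5: 4129 + 285 = 4414
Selection 6: 4414 + 285 = 4699
Selection 7: 4699 + 285 = 4984 → 4984 − 4959 = 25
Selection 8: 25 + 285 = 310
Selection 9: 310 + 285 = 595
Selection 10: 595 + 285 = 880
Selection 11: 880 + 285 = 1165
Selection 12: 1165 + 285 = 1450
Selection 13: 1450 + 285 = 1735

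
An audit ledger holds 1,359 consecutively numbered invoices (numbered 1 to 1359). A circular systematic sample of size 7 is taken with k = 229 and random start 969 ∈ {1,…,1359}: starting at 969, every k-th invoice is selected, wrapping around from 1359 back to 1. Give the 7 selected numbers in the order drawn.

969, 1198, 68, 297, 526, 755, 984

Selection 1: 969
Selection 2: 969 + 229 = 1198
Selection 3: 1198 + 229 = 1427 → 1427 − 1359 = 68
Selection 4: 68 + 229 = 297
Selection 5: 297 + 229 = 526
Selection 6: 526 + 229 = 755
Selection 7: 755 + 229 = 984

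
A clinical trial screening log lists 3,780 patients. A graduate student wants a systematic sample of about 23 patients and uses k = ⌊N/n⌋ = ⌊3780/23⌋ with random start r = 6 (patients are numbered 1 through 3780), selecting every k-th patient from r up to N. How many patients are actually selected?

k = ⌊3780/23⌋ = 164
Achieved size = ⌊(3780 − 6)/164⌋ + 1 = ⌊3774/164⌋ + 1 = 23 + 1 = 24
(last selection: 6 + 23×164 = 3778 ≤ 3780; next would be 3942 > 3780)

24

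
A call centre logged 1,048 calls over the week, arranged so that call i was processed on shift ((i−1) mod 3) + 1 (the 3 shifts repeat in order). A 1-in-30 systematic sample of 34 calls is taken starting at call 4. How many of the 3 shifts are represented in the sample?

Consecutive selections differ by k = 30, so their shift numbers differ by 30 mod 3 = 0.
gcd(30, 3) = 3, so the sample visits 3/3 = 1 distinct residues mod 3.
Start 4 is shift 1; the shifts hit are 1.

1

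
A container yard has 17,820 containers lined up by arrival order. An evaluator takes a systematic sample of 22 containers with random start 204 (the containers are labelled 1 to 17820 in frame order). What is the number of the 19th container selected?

k = 17820/22 = 810
19th selection = r + (19−1)·k = 204 + 18×810 = 204 + 14580 = 14784

14784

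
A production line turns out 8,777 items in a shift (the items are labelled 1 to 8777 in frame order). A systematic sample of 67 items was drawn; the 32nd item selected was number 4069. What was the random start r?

8

k = 8777/67 = 131
r = 4069 − (32−1)×131 = 4069 − 4061 = 8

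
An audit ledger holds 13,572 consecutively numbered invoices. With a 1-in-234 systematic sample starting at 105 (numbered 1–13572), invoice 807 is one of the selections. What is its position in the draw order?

4

k = 234
position = (807 − 105)/234 + 1 = 702/234 + 1 = 3 + 1 = 4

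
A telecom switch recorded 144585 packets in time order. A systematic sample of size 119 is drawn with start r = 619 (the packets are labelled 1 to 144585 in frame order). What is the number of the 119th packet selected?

k = 144585/119 = 1215
119th selection = r + (119−1)·k = 619 + 118×1215 = 619 + 143370 = 143989

143989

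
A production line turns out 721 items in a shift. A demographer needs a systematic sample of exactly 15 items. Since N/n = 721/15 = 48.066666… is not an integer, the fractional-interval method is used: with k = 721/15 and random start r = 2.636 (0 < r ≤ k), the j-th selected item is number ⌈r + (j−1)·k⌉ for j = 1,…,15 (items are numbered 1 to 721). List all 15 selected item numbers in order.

j=1: r + 0k = 2.636 → ⌈·⌉ = 3
j=2: r + 1k = 50.702666… → ⌈·⌉ = 51
j=3: r + 2k = 98.769333… → ⌈·⌉ = 99
j=4: r + 3k = 146.836 → ⌈·⌉ = 147
j=5: r + 4k = 194.902666… → ⌈·⌉ = 195
j=6: r + 5k = 242.969333… → ⌈·⌉ = 243
j=7: r + 6k = 291.036 → ⌈·⌉ = 292
j=8: r + 7k = 339.102666… → ⌈·⌉ = 340
j=9: r + 8k = 387.169333… → ⌈·⌉ = 388
j=10: r + 9k = 435.236 → ⌈·⌉ = 436
j=11: r + 10k = 483.302666… → ⌈·⌉ = 484
j=12: r + 11k = 531.369333… → ⌈·⌉ = 532
j=13: r + 12k = 579.436 → ⌈·⌉ = 580
j=14: r + 13k = 627.502666… → ⌈·⌉ = 628
j=15: r + 14k = 675.569333… → ⌈·⌉ = 676

3, 51, 99, 147, 195, 243, 292, 340, 388, 436, 484, 532, 580, 628, 676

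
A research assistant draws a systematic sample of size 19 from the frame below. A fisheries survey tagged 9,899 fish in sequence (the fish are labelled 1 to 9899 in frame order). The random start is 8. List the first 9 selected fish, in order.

k = N/n = 9899/19 = 521
fish 1: 8
fish 2: 8 + 521 = 529
fish 3: 529 + 521 = 1050
fish 4: 1050 + 521 = 1571
fish 5: 1571 + 521 = 2092
fish 6: 2092 + 521 = 2613
fish 7: 2613 + 521 = 3134
fish 8: 3134 + 521 = 3655
fish 9: 3655 + 521 = 4176

8, 529, 1050, 1571, 2092, 2613, 3134, 3655, 4176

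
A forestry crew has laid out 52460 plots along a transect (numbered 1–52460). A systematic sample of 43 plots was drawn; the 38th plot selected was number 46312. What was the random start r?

1172

k = 52460/43 = 1220
r = 46312 − (38−1)×1220 = 46312 − 45140 = 1172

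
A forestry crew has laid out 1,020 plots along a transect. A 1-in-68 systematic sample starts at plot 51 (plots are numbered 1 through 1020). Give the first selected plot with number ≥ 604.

663

k = 68
Steps past start: ⌈(604 − 51)/68⌉ = ⌈553/68⌉ = 9
Selected plot: 51 + 9×68 = 663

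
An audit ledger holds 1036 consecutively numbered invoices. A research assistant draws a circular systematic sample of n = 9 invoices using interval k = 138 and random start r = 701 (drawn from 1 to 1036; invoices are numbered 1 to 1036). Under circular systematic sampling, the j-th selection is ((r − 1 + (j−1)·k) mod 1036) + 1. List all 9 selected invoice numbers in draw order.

Selection 1: 701
Selection 2: 701 + 138 = 839
Selection 3: 839 + 138 = 977
Selection 4: 977 + 138 = 1115 → 1115 − 1036 = 79
Selection 5: 79 + 138 = 217
Selection 6: 217 + 138 = 355
Selection 7: 355 + 138 = 493
Selection 8: 493 + 138 = 631
Selection 9: 631 + 138 = 769

701, 839, 977, 79, 217, 355, 493, 631, 769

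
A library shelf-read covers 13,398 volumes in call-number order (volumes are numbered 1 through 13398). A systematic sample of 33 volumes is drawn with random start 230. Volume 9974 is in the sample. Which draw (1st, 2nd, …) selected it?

k = 13398/33 = 406
position = (9974 − 230)/406 + 1 = 9744/406 + 1 = 24 + 1 = 25

25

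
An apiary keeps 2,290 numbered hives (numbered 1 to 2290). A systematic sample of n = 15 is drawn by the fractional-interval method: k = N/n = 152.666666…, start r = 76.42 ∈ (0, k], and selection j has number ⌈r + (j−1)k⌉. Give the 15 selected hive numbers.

77, 230, 382, 535, 688, 840, 993, 1146, 1298, 1451, 1604, 1756, 1909, 2062, 2214

j=1: r + 0k = 76.42 → ⌈·⌉ = 77
j=2: r + 1k = 229.086666… → ⌈·⌉ = 230
j=3: r + 2k = 381.753333… → ⌈·⌉ = 382
j=4: r + 3k = 534.42 → ⌈·⌉ = 535
j=5: r + 4k = 687.086666… → ⌈·⌉ = 688
j=6: r + 5k = 839.753333… → ⌈·⌉ = 840
j=7: r + 6k = 992.42 → ⌈·⌉ = 993
j=8: r + 7k = 1145.086666… → ⌈·⌉ = 1146
j=9: r + 8k = 1297.753333… → ⌈·⌉ = 1298
j=10: r + 9k = 1450.42 → ⌈·⌉ = 1451
j=11: r + 10k = 1603.086666… → ⌈·⌉ = 1604
j=12: r + 11k = 1755.753333… → ⌈·⌉ = 1756
j=13: r + 12k = 1908.42 → ⌈·⌉ = 1909
j=14: r + 13k = 2061.086666… → ⌈·⌉ = 2062
j=15: r + 14k = 2213.753333… → ⌈·⌉ = 2214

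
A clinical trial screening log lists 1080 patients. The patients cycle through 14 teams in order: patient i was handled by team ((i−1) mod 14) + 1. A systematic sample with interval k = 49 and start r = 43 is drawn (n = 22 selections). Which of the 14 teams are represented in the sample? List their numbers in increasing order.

Consecutive selections differ by k = 49, so their team numbers differ by 49 mod 14 = 7.
gcd(49, 14) = 7, so the sample visits 14/7 = 2 distinct residues mod 14.
Start 43 is team 1; the teams hit are 1, 8.

1, 8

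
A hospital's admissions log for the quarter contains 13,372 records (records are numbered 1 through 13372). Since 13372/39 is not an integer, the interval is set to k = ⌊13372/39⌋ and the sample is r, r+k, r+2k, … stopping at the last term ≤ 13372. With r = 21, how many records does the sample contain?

40

k = ⌊13372/39⌋ = 342
Achieved size = ⌊(13372 − 21)/342⌋ + 1 = ⌊13351/342⌋ + 1 = 39 + 1 = 40
(last selection: 21 + 39×342 = 13359 ≤ 13372; next would be 13701 > 13372)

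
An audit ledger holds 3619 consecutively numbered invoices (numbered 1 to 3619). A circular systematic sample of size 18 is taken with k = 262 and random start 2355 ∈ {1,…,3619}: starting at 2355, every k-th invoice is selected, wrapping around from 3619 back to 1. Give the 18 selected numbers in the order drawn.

Selection 1: 2355
Selection 2: 2355 + 262 = 2617
Selection 3: 2617 + 262 = 2879
Selection 4: 2879 + 262 = 3141
Selection 5: 3141 + 262 = 3403
Selection 6: 3403 + 262 = 3665 → 3665 − 3619 = 46
Selection 7: 46 + 262 = 308
Selection 8: 308 + 262 = 570
Selection 9: 570 + 262 = 832
Selection 10: 832 + 262 = 1094
Selection 11: 1094 + 262 = 1356
Selection 12: 1356 + 262 = 1618
Selection 13: 1618 + 262 = 1880
Selection 14: 1880 + 262 = 2142
Selection 15: 2142 + 262 = 2404
Selection 16: 2404 + 262 = 2666
Selection 17: 2666 + 262 = 2928
Selection 18: 2928 + 262 = 3190

2355, 2617, 2879, 3141, 3403, 46, 308, 570, 832, 1094, 1356, 1618, 1880, 2142, 2404, 2666, 2928, 3190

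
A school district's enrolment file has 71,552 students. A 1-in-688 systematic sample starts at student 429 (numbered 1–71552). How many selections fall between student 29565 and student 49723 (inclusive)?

29

k = 688
First selection ≥ 29565: 429 + ⌈(29565−429)/688⌉·688 = 429 + 43×688 = 30013
Last selection ≤ 49723: 429 + ⌊(49723−429)/688⌋·688 = 429 + 71×688 = 49277
Count = 71 − 43 + 1 = 29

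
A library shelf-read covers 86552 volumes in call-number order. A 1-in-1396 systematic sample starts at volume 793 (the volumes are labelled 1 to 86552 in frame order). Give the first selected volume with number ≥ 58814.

k = 1396
Steps past start: ⌈(58814 − 793)/1396⌉ = ⌈58021/1396⌉ = 42
Selected volume: 793 + 42×1396 = 59425

59425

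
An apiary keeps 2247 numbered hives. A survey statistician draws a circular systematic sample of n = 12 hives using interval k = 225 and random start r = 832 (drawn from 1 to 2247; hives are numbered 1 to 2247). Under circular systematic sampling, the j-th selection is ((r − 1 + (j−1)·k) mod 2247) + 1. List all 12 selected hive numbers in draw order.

832, 1057, 1282, 1507, 1732, 1957, 2182, 160, 385, 610, 835, 1060

Selection 1: 832
Selection 2: 832 + 225 = 1057
Selection 3: 1057 + 225 = 1282
Selection 4: 1282 + 225 = 1507
Selection 5: 1507 + 225 = 1732
Selection 6: 1732 + 225 = 1957
Selection 7: 1957 + 225 = 2182
Selection 8: 2182 + 225 = 2407 → 2407 − 2247 = 160
Selection 9: 160 + 225 = 385
Selection 10: 385 + 225 = 610
Selection 11: 610 + 225 = 835
Selection 12: 835 + 225 = 1060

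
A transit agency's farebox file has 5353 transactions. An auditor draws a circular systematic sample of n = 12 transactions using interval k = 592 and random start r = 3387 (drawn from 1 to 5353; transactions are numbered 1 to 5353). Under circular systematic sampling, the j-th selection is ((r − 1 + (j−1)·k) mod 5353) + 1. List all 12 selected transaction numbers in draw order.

Selection 1: 3387
Selection 2: 3387 + 592 = 3979
Selection 3: 3979 + 592 = 4571
Selection 4: 4571 + 592 = 5163
Selection 5: 5163 + 592 = 5755 → 5755 − 5353 = 402
Selection 6: 402 + 592 = 994
Selection 7: 994 + 592 = 1586
Selection 8: 1586 + 592 = 2178
Selection 9: 2178 + 592 = 2770
Selection 10: 2770 + 592 = 3362
Selection 11: 3362 + 592 = 3954
Selection 12: 3954 + 592 = 4546

3387, 3979, 4571, 5163, 402, 994, 1586, 2178, 2770, 3362, 3954, 4546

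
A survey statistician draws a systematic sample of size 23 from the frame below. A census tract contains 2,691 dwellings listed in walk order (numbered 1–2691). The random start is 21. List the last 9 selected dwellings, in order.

k = N/n = 2691/23 = 117
15th selection = 21 + 14×117 = 1659
16th: 1659 + 117 = 1776
17th: 1776 + 117 = 1893
18th: 1893 + 117 = 2010
19th: 2010 + 117 = 2127
20th: 2127 + 117 = 2244
21st: 2244 + 117 = 2361
22nd: 2361 + 117 = 2478
23rd: 2478 + 117 = 2595

1659, 1776, 1893, 2010, 2127, 2244, 2361, 2478, 2595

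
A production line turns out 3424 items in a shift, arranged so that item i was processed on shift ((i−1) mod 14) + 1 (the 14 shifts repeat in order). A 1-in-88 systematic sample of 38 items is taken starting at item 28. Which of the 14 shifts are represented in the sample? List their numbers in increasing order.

Consecutive selections differ by k = 88, so their shift numbers differ by 88 mod 14 = 4.
gcd(88, 14) = 2, so the sample visits 14/2 = 7 distinct residues mod 14.
Start 28 is shift 14; the shifts hit are 2, 4, 6, 8, 10, 12, 14.

2, 4, 6, 8, 10, 12, 14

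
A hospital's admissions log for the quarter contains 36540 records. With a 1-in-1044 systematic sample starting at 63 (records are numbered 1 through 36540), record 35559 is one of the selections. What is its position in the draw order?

k = 1044
position = (35559 − 63)/1044 + 1 = 35496/1044 + 1 = 34 + 1 = 35

35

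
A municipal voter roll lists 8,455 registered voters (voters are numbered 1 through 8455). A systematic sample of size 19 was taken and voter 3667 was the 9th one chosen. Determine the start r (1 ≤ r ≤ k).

107

k = 8455/19 = 445
r = 3667 − (9−1)×445 = 3667 − 3560 = 107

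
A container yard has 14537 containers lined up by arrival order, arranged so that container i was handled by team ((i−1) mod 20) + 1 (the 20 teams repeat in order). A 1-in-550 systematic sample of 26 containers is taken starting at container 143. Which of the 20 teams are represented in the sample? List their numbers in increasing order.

Consecutive selections differ by k = 550, so their team numbers differ by 550 mod 20 = 10.
gcd(550, 20) = 10, so the sample visits 20/10 = 2 distinct residues mod 20.
Start 143 is team 3; the teams hit are 3, 13.

3, 13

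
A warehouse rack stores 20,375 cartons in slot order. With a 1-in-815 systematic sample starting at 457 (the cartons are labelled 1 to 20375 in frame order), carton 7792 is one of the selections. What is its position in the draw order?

k = 815
position = (7792 − 457)/815 + 1 = 7335/815 + 1 = 9 + 1 = 10

10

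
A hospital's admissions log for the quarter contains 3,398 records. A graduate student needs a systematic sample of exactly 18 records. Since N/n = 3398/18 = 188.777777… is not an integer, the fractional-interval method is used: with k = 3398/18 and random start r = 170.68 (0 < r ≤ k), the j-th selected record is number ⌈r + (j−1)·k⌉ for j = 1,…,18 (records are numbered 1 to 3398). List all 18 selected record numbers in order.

171, 360, 549, 738, 926, 1115, 1304, 1493, 1681, 1870, 2059, 2248, 2437, 2625, 2814, 3003, 3192, 3380

j=1: r + 0k = 170.68 → ⌈·⌉ = 171
j=2: r + 1k = 359.457777… → ⌈·⌉ = 360
j=3: r + 2k = 548.235555… → ⌈·⌉ = 549
j=4: r + 3k = 737.013333… → ⌈·⌉ = 738
j=5: r + 4k = 925.791111… → ⌈·⌉ = 926
j=6: r + 5k = 1114.568888… → ⌈·⌉ = 1115
j=7: r + 6k = 1303.346666… → ⌈·⌉ = 1304
j=8: r + 7k = 1492.124444… → ⌈·⌉ = 1493
j=9: r + 8k = 1680.902222… → ⌈·⌉ = 1681
j=10: r + 9k = 1869.68 → ⌈·⌉ = 1870
j=11: r + 10k = 2058.457777… → ⌈·⌉ = 2059
j=12: r + 11k = 2247.235555… → ⌈·⌉ = 2248
j=13: r + 12k = 2436.013333… → ⌈·⌉ = 2437
j=14: r + 13k = 2624.791111… → ⌈·⌉ = 2625
j=15: r + 14k = 2813.568888… → ⌈·⌉ = 2814
j=16: r + 15k = 3002.346666… → ⌈·⌉ = 3003
j=17: r + 16k = 3191.124444… → ⌈·⌉ = 3192
j=18: r + 17k = 3379.902222… → ⌈·⌉ = 3380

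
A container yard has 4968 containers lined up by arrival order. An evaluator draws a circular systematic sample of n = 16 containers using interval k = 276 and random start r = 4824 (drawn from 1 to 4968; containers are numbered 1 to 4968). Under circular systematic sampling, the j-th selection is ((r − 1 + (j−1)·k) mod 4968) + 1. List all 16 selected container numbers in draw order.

Selection 1: 4824
Selection 2: 4824 + 276 = 5100 → 5100 − 4968 = 132
Selection 3: 132 + 276 = 408
Selection 4: 408 + 276 = 684
Selection 5: 684 + 276 = 960
Selection 6: 960 + 276 = 1236
Selection 7: 1236 + 276 = 1512
Selection 8: 1512 + 276 = 1788
Selection 9: 1788 + 276 = 2064
Selection 10: 2064 + 276 = 2340
Selection 11: 2340 + 276 = 2616
Selection 12: 2616 + 276 = 2892
Selection 13: 2892 + 276 = 3168
Selection 14: 3168 + 276 = 3444
Selection 15: 3444 + 276 = 3720
Selection 16: 3720 + 276 = 3996

4824, 132, 408, 684, 960, 1236, 1512, 1788, 2064, 2340, 2616, 2892, 3168, 3444, 3720, 3996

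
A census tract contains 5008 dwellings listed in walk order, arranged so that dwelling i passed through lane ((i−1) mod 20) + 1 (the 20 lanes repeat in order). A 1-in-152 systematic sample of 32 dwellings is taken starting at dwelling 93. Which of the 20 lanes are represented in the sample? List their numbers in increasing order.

Consecutive selections differ by k = 152, so their lane numbers differ by 152 mod 20 = 12.
gcd(152, 20) = 4, so the sample visits 20/4 = 5 distinct residues mod 20.
Start 93 is lane 13; the lanes hit are 1, 5, 9, 13, 17.

1, 5, 9, 13, 17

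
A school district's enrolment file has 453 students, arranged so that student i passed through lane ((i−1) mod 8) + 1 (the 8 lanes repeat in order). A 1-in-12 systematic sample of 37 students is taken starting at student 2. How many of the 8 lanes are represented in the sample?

Consecutive selections differ by k = 12, so their lane numbers differ by 12 mod 8 = 4.
gcd(12, 8) = 4, so the sample visits 8/4 = 2 distinct residues mod 8.
Start 2 is lane 2; the lanes hit are 2, 6.

2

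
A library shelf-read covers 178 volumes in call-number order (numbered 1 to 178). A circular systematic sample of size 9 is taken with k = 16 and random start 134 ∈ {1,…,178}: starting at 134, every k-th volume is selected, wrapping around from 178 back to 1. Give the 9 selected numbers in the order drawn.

Selection 1: 134
Selection 2: 134 + 16 = 150
Selection 3: 150 + 16 = 166
Selection 4: 166 + 16 = 182 → 182 − 178 = 4
Selection 5: 4 + 16 = 20
Selection 6: 20 + 16 = 36
Selection 7: 36 + 16 = 52
Selection 8: 52 + 16 = 68
Selection 9: 68 + 16 = 84

134, 150, 166, 4, 20, 36, 52, 68, 84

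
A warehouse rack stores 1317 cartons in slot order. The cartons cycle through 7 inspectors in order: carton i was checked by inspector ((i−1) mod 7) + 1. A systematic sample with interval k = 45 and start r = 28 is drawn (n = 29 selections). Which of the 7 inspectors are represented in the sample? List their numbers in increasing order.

Consecutive selections differ by k = 45, so their inspector numbers differ by 45 mod 7 = 3.
gcd(45, 7) = 1, so the sample visits 7/1 = 7 distinct residues mod 7.
Start 28 is inspector 7; the inspectors hit are 1, 2, 3, 4, 5, 6, 7.

1, 2, 3, 4, 5, 6, 7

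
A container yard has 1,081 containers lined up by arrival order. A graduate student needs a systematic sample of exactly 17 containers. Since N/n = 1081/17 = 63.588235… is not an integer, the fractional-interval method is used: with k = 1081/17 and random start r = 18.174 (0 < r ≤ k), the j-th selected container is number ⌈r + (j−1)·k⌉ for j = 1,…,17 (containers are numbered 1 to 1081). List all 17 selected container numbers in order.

j=1: r + 0k = 18.174 → ⌈·⌉ = 19
j=2: r + 1k = 81.762235… → ⌈·⌉ = 82
j=3: r + 2k = 145.350470… → ⌈·⌉ = 146
j=4: r + 3k = 208.938705… → ⌈·⌉ = 209
j=5: r + 4k = 272.526941… → ⌈·⌉ = 273
j=6: r + 5k = 336.115176… → ⌈·⌉ = 337
j=7: r + 6k = 399.703411… → ⌈·⌉ = 400
j=8: r + 7k = 463.291647… → ⌈·⌉ = 464
j=9: r + 8k = 526.879882… → ⌈·⌉ = 527
j=10: r + 9k = 590.468117… → ⌈·⌉ = 591
j=11: r + 10k = 654.056352… → ⌈·⌉ = 655
j=12: r + 11k = 717.644588… → ⌈·⌉ = 718
j=13: r + 12k = 781.232823… → ⌈·⌉ = 782
j=14: r + 13k = 844.821058… → ⌈·⌉ = 845
j=15: r + 14k = 908.409294… → ⌈·⌉ = 909
j=16: r + 15k = 971.997529… → ⌈·⌉ = 972
j=17: r + 16k = 1035.585764… → ⌈·⌉ = 1036

19, 82, 146, 209, 273, 337, 400, 464, 527, 591, 655, 718, 782, 845, 909, 972, 1036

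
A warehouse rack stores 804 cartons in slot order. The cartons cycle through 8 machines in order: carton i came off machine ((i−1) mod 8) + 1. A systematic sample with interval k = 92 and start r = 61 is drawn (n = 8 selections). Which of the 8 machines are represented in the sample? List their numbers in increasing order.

1, 5

Consecutive selections differ by k = 92, so their machine numbers differ by 92 mod 8 = 4.
gcd(92, 8) = 4, so the sample visits 8/4 = 2 distinct residues mod 8.
Start 61 is machine 5; the machines hit are 1, 5.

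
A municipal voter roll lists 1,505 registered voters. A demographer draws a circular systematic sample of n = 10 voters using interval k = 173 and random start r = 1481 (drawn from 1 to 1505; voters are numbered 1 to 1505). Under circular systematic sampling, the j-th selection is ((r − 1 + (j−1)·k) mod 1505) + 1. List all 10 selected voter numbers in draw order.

Selection 1: 1481
Selection 2: 1481 + 173 = 1654 → 1654 − 1505 = 149
Selection 3: 149 + 173 = 322
Selection 4: 322 + 173 = 495
Selection 5: 495 + 173 = 668
Selection 6: 668 + 173 = 841
Selection 7: 841 + 173 = 1014
Selection 8: 1014 + 173 = 1187
Selection 9: 1187 + 173 = 1360
Selection 10: 1360 + 173 = 1533 → 1533 − 1505 = 28

1481, 149, 322, 495, 668, 841, 1014, 1187, 1360, 28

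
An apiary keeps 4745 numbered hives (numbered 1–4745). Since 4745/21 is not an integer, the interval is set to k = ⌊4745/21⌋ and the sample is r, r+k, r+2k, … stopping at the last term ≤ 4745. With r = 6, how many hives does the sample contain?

22

k = ⌊4745/21⌋ = 225
Achieved size = ⌊(4745 − 6)/225⌋ + 1 = ⌊4739/225⌋ + 1 = 21 + 1 = 22
(last selection: 6 + 21×225 = 4731 ≤ 4745; next would be 4956 > 4745)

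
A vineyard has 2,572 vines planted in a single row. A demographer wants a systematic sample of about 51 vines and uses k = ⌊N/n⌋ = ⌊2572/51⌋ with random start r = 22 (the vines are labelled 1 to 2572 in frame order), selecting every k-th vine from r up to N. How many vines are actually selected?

k = ⌊2572/51⌋ = 50
Achieved size = ⌊(2572 − 22)/50⌋ + 1 = ⌊2550/50⌋ + 1 = 51 + 1 = 52
(last selection: 22 + 51×50 = 2572 ≤ 2572; next would be 2622 > 2572)

52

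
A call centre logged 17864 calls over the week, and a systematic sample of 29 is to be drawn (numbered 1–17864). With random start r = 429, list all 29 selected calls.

k = N/n = 17864/29 = 616
call 1: 429
call 2: 429 + 616 = 1045
call 3: 1045 + 616 = 1661
call 4: 1661 + 616 = 2277
call 5: 2277 + 616 = 2893
call 6: 2893 + 616 = 3509
call 7: 3509 + 616 = 4125
call 8: 4125 + 616 = 4741
call 9: 4741 + 616 = 5357
call 10: 5357 + 616 = 5973
call 11: 5973 + 616 = 6589
call 12: 6589 + 616 = 7205
call 13: 7205 + 616 = 7821
call 14: 7821 + 616 = 8437
call 15: 8437 + 616 = 9053
call 16: 9053 + 616 = 9669
call 17: 9669 + 616 = 10285
call 18: 10285 + 616 = 10901
call 19: 10901 + 616 = 11517
call 20: 11517 + 616 = 12133
call 21: 12133 + 616 = 12749
call 22: 12749 + 616 = 13365
call 23: 13365 + 616 = 13981
call 24: 13981 + 616 = 14597
call 25: 14597 + 616 = 15213
call 26: 15213 + 616 = 15829
call 27: 15829 + 616 = 16445
call 28: 16445 + 616 = 17061
call 29: 17061 + 616 = 17677

429, 1045, 1661, 2277, 2893, 3509, 4125, 4741, 5357, 5973, 6589, 7205, 7821, 8437, 9053, 9669, 10285, 10901, 11517, 12133, 12749, 13365, 13981, 14597, 15213, 15829, 16445, 17061, 17677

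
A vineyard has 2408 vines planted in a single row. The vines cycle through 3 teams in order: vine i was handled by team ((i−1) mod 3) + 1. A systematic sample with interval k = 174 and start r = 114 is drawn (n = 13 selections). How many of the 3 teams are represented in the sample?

Consecutive selections differ by k = 174, so their team numbers differ by 174 mod 3 = 0.
gcd(174, 3) = 3, so the sample visits 3/3 = 1 distinct residues mod 3.
Start 114 is team 3; the teams hit are 3.

1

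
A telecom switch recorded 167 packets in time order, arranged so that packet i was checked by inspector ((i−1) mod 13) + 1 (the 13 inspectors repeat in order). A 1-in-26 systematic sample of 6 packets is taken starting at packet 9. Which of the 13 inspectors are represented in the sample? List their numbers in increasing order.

Consecutive selections differ by k = 26, so their inspector numbers differ by 26 mod 13 = 0.
gcd(26, 13) = 13, so the sample visits 13/13 = 1 distinct residues mod 13.
Start 9 is inspector 9; the inspectors hit are 9.

9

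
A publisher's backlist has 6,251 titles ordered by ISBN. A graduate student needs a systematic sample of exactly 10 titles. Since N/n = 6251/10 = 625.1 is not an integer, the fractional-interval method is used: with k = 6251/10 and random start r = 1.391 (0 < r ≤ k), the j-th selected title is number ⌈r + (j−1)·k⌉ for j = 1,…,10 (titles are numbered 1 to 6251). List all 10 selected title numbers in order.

2, 627, 1252, 1877, 2502, 3127, 3752, 4378, 5003, 5628

j=1: r + 0k = 1.391 → ⌈·⌉ = 2
j=2: r + 1k = 626.491 → ⌈·⌉ = 627
j=3: r + 2k = 1251.591 → ⌈·⌉ = 1252
j=4: r + 3k = 1876.691 → ⌈·⌉ = 1877
j=5: r + 4k = 2501.791 → ⌈·⌉ = 2502
j=6: r + 5k = 3126.891 → ⌈·⌉ = 3127
j=7: r + 6k = 3751.991 → ⌈·⌉ = 3752
j=8: r + 7k = 4377.091 → ⌈·⌉ = 4378
j=9: r + 8k = 5002.191 → ⌈·⌉ = 5003
j=10: r + 9k = 5627.291 → ⌈·⌉ = 5628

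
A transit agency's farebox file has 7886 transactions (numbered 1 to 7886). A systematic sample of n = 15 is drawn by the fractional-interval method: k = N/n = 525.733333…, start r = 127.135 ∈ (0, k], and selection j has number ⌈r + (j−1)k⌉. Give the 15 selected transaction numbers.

128, 653, 1179, 1705, 2231, 2756, 3282, 3808, 4334, 4859, 5385, 5911, 6436, 6962, 7488

j=1: r + 0k = 127.135 → ⌈·⌉ = 128
j=2: r + 1k = 652.868333… → ⌈·⌉ = 653
j=3: r + 2k = 1178.601666… → ⌈·⌉ = 1179
j=4: r + 3k = 1704.335 → ⌈·⌉ = 1705
j=5: r + 4k = 2230.068333… → ⌈·⌉ = 2231
j=6: r + 5k = 2755.801666… → ⌈·⌉ = 2756
j=7: r + 6k = 3281.535 → ⌈·⌉ = 3282
j=8: r + 7k = 3807.268333… → ⌈·⌉ = 3808
j=9: r + 8k = 4333.001666… → ⌈·⌉ = 4334
j=10: r + 9k = 4858.735 → ⌈·⌉ = 4859
j=11: r + 10k = 5384.468333… → ⌈·⌉ = 5385
j=12: r + 11k = 5910.201666… → ⌈·⌉ = 5911
j=13: r + 12k = 6435.935 → ⌈·⌉ = 6436
j=14: r + 13k = 6961.668333… → ⌈·⌉ = 6962
j=15: r + 14k = 7487.401666… → ⌈·⌉ = 7488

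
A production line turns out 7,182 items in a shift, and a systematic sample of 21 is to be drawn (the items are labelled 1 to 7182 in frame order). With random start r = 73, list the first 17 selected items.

k = N/n = 7182/21 = 342
item 1: 73
item 2: 73 + 342 = 415
item 3: 415 + 342 = 757
item 4: 757 + 342 = 1099
item 5: 1099 + 342 = 1441
item 6: 1441 + 342 = 1783
item 7: 1783 + 342 = 2125
item 8: 2125 + 342 = 2467
item 9: 2467 + 342 = 2809
item 10: 2809 + 342 = 3151
item 11: 3151 + 342 = 3493
item 12: 3493 + 342 = 3835
item 13: 3835 + 342 = 4177
item 14: 4177 + 342 = 4519
item 15: 4519 + 342 = 4861
item 16: 4861 + 342 = 5203
item 17: 5203 + 342 = 5545

73, 415, 757, 1099, 1441, 1783, 2125, 2467, 2809, 3151, 3493, 3835, 4177, 4519, 4861, 5203, 5545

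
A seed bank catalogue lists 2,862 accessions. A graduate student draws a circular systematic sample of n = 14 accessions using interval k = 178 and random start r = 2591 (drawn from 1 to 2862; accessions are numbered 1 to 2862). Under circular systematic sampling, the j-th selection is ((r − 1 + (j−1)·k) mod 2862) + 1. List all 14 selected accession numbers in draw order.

2591, 2769, 85, 263, 441, 619, 797, 975, 1153, 1331, 1509, 1687, 1865, 2043

Selection 1: 2591
Selection 2: 2591 + 178 = 2769
Selection 3: 2769 + 178 = 2947 → 2947 − 2862 = 85
Selection 4: 85 + 178 = 263
Selection 5: 263 + 178 = 441
Selection 6: 441 + 178 = 619
Selection 7: 619 + 178 = 797
Selection 8: 797 + 178 = 975
Selection 9: 975 + 178 = 1153
Selection 10: 1153 + 178 = 1331
Selection 11: 1331 + 178 = 1509
Selection 12: 1509 + 178 = 1687
Selection 13: 1687 + 178 = 1865
Selection 14: 1865 + 178 = 2043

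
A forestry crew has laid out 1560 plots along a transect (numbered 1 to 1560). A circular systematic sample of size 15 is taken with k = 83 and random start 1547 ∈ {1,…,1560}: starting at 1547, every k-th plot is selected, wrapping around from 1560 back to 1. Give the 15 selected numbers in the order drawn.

1547, 70, 153, 236, 319, 402, 485, 568, 651, 734, 817, 900, 983, 1066, 1149

Selection 1: 1547
Selection 2: 1547 + 83 = 1630 → 1630 − 1560 = 70
Selection 3: 70 + 83 = 153
Selection 4: 153 + 83 = 236
Selection 5: 236 + 83 = 319
Selection 6: 319 + 83 = 402
Selection 7: 402 + 83 = 485
Selection 8: 485 + 83 = 568
Selection 9: 568 + 83 = 651
Selection 10: 651 + 83 = 734
Selection 11: 734 + 83 = 817
Selection 12: 817 + 83 = 900
Selection 13: 900 + 83 = 983
Selection 14: 983 + 83 = 1066
Selection 15: 1066 + 83 = 1149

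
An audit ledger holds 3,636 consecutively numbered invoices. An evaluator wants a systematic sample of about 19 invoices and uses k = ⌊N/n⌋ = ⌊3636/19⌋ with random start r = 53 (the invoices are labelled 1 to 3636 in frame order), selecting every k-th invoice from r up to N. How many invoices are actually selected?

19

k = ⌊3636/19⌋ = 191
Achieved size = ⌊(3636 − 53)/191⌋ + 1 = ⌊3583/191⌋ + 1 = 18 + 1 = 19
(last selection: 53 + 18×191 = 3491 ≤ 3636; next would be 3682 > 3636)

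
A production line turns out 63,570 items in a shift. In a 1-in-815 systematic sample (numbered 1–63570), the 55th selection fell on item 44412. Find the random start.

402

k = 815
r = 44412 − (55−1)×815 = 44412 − 44010 = 402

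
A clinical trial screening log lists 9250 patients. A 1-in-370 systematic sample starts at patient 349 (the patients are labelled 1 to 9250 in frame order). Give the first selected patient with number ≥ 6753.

k = 370
Steps past start: ⌈(6753 − 349)/370⌉ = ⌈6404/370⌉ = 18
Selected patient: 349 + 18×370 = 7009

7009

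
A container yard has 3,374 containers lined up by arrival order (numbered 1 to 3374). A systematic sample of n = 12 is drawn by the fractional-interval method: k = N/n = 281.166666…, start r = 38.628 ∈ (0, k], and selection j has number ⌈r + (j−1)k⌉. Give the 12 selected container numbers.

j=1: r + 0k = 38.628 → ⌈·⌉ = 39
j=2: r + 1k = 319.794666… → ⌈·⌉ = 320
j=3: r + 2k = 600.961333… → ⌈·⌉ = 601
j=4: r + 3k = 882.128 → ⌈·⌉ = 883
j=5: r + 4k = 1163.294666… → ⌈·⌉ = 1164
j=6: r + 5k = 1444.461333… → ⌈·⌉ = 1445
j=7: r + 6k = 1725.628 → ⌈·⌉ = 1726
j=8: r + 7k = 2006.794666… → ⌈·⌉ = 2007
j=9: r + 8k = 2287.961333… → ⌈·⌉ = 2288
j=10: r + 9k = 2569.128 → ⌈·⌉ = 2570
j=11: r + 10k = 2850.294666… → ⌈·⌉ = 2851
j=12: r + 11k = 3131.461333… → ⌈·⌉ = 3132

39, 320, 601, 883, 1164, 1445, 1726, 2007, 2288, 2570, 2851, 3132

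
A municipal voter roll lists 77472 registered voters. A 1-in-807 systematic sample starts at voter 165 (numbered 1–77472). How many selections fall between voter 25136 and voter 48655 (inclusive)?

k = 807
First selection ≥ 25136: 165 + ⌈(25136−165)/807⌉·807 = 165 + 31×807 = 25182
Last selection ≤ 48655: 165 + ⌊(48655−165)/807⌋·807 = 165 + 60×807 = 48585
Count = 60 − 31 + 1 = 30

30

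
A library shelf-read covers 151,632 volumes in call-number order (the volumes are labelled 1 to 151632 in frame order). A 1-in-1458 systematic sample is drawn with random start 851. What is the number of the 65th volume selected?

k = 1458
65th selection = r + (65−1)·k = 851 + 64×1458 = 851 + 93312 = 94163

94163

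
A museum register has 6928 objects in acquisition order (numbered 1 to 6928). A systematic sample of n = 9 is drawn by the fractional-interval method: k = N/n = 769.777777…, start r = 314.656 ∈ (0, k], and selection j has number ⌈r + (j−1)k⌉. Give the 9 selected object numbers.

j=1: r + 0k = 314.656 → ⌈·⌉ = 315
j=2: r + 1k = 1084.433777… → ⌈·⌉ = 1085
j=3: r + 2k = 1854.211555… → ⌈·⌉ = 1855
j=4: r + 3k = 2623.989333… → ⌈·⌉ = 2624
j=5: r + 4k = 3393.767111… → ⌈·⌉ = 3394
j=6: r + 5k = 4163.544888… → ⌈·⌉ = 4164
j=7: r + 6k = 4933.322666… → ⌈·⌉ = 4934
j=8: r + 7k = 5703.100444… → ⌈·⌉ = 5704
j=9: r + 8k = 6472.878222… → ⌈·⌉ = 6473

315, 1085, 1855, 2624, 3394, 4164, 4934, 5704, 6473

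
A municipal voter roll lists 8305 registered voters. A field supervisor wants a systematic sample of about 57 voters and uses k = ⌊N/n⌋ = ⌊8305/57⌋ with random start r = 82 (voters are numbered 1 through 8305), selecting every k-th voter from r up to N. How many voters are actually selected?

k = ⌊8305/57⌋ = 145
Achieved size = ⌊(8305 − 82)/145⌋ + 1 = ⌊8223/145⌋ + 1 = 56 + 1 = 57
(last selection: 82 + 56×145 = 8202 ≤ 8305; next would be 8347 > 8305)

57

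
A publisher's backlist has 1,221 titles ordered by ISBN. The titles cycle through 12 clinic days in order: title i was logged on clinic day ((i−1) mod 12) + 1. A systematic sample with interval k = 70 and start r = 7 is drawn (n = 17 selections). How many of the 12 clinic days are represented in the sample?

Consecutive selections differ by k = 70, so their clinic day numbers differ by 70 mod 12 = 10.
gcd(70, 12) = 2, so the sample visits 12/2 = 6 distinct residues mod 12.
Start 7 is clinic day 7; the clinic days hit are 1, 3, 5, 7, 9, 11.

6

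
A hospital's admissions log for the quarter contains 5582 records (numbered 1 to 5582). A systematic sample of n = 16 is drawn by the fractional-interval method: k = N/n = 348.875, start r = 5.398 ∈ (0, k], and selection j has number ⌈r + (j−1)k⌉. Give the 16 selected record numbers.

6, 355, 704, 1053, 1401, 1750, 2099, 2448, 2797, 3146, 3495, 3844, 4192, 4541, 4890, 5239

j=1: r + 0k = 5.398 → ⌈·⌉ = 6
j=2: r + 1k = 354.273 → ⌈·⌉ = 355
j=3: r + 2k = 703.148 → ⌈·⌉ = 704
j=4: r + 3k = 1052.023 → ⌈·⌉ = 1053
j=5: r + 4k = 1400.898 → ⌈·⌉ = 1401
j=6: r + 5k = 1749.773 → ⌈·⌉ = 1750
j=7: r + 6k = 2098.648 → ⌈·⌉ = 2099
j=8: r + 7k = 2447.523 → ⌈·⌉ = 2448
j=9: r + 8k = 2796.398 → ⌈·⌉ = 2797
j=10: r + 9k = 3145.273 → ⌈·⌉ = 3146
j=11: r + 10k = 3494.148 → ⌈·⌉ = 3495
j=12: r + 11k = 3843.023 → ⌈·⌉ = 3844
j=13: r + 12k = 4191.898 → ⌈·⌉ = 4192
j=14: r + 13k = 4540.773 → ⌈·⌉ = 4541
j=15: r + 14k = 4889.648 → ⌈·⌉ = 4890
j=16: r + 15k = 5238.523 → ⌈·⌉ = 5239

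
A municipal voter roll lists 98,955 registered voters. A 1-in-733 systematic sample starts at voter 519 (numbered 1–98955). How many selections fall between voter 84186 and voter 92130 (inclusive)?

10

k = 733
First selection ≥ 84186: 519 + ⌈(84186−519)/733⌉·733 = 519 + 115×733 = 84814
Last selection ≤ 92130: 519 + ⌊(92130−519)/733⌋·733 = 519 + 124×733 = 91411
Count = 124 − 115 + 1 = 10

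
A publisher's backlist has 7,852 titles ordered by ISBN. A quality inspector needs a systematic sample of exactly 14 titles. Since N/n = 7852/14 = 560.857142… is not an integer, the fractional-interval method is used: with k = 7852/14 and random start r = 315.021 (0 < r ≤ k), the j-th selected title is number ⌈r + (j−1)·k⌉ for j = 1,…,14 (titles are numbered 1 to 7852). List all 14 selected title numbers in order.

316, 876, 1437, 1998, 2559, 3120, 3681, 4242, 4802, 5363, 5924, 6485, 7046, 7607

j=1: r + 0k = 315.021 → ⌈·⌉ = 316
j=2: r + 1k = 875.878142… → ⌈·⌉ = 876
j=3: r + 2k = 1436.735285… → ⌈·⌉ = 1437
j=4: r + 3k = 1997.592428… → ⌈·⌉ = 1998
j=5: r + 4k = 2558.449571… → ⌈·⌉ = 2559
j=6: r + 5k = 3119.306714… → ⌈·⌉ = 3120
j=7: r + 6k = 3680.163857… → ⌈·⌉ = 3681
j=8: r + 7k = 4241.021 → ⌈·⌉ = 4242
j=9: r + 8k = 4801.878142… → ⌈·⌉ = 4802
j=10: r + 9k = 5362.735285… → ⌈·⌉ = 5363
j=11: r + 10k = 5923.592428… → ⌈·⌉ = 5924
j=12: r + 11k = 6484.449571… → ⌈·⌉ = 6485
j=13: r + 12k = 7045.306714… → ⌈·⌉ = 7046
j=14: r + 13k = 7606.163857… → ⌈·⌉ = 7607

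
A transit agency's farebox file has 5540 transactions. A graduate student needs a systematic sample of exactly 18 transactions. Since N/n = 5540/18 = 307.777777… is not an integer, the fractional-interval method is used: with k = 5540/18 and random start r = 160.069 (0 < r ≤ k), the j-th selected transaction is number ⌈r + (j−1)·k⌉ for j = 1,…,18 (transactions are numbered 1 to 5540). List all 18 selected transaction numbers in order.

161, 468, 776, 1084, 1392, 1699, 2007, 2315, 2623, 2931, 3238, 3546, 3854, 4162, 4469, 4777, 5085, 5393

j=1: r + 0k = 160.069 → ⌈·⌉ = 161
j=2: r + 1k = 467.846777… → ⌈·⌉ = 468
j=3: r + 2k = 775.624555… → ⌈·⌉ = 776
j=4: r + 3k = 1083.402333… → ⌈·⌉ = 1084
j=5: r + 4k = 1391.180111… → ⌈·⌉ = 1392
j=6: r + 5k = 1698.957888… → ⌈·⌉ = 1699
j=7: r + 6k = 2006.735666… → ⌈·⌉ = 2007
j=8: r + 7k = 2314.513444… → ⌈·⌉ = 2315
j=9: r + 8k = 2622.291222… → ⌈·⌉ = 2623
j=10: r + 9k = 2930.069 → ⌈·⌉ = 2931
j=11: r + 10k = 3237.846777… → ⌈·⌉ = 3238
j=12: r + 11k = 3545.624555… → ⌈·⌉ = 3546
j=13: r + 12k = 3853.402333… → ⌈·⌉ = 3854
j=14: r + 13k = 4161.180111… → ⌈·⌉ = 4162
j=15: r + 14k = 4468.957888… → ⌈·⌉ = 4469
j=16: r + 15k = 4776.735666… → ⌈·⌉ = 4777
j=17: r + 16k = 5084.513444… → ⌈·⌉ = 5085
j=18: r + 17k = 5392.291222… → ⌈·⌉ = 5393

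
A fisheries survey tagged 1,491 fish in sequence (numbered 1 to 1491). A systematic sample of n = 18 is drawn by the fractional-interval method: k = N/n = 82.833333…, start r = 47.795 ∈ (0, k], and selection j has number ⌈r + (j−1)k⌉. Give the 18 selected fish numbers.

j=1: r + 0k = 47.795 → ⌈·⌉ = 48
j=2: r + 1k = 130.628333… → ⌈·⌉ = 131
j=3: r + 2k = 213.461666… → ⌈·⌉ = 214
j=4: r + 3k = 296.295 → ⌈·⌉ = 297
j=5: r + 4k = 379.128333… → ⌈·⌉ = 380
j=6: r + 5k = 461.961666… → ⌈·⌉ = 462
j=7: r + 6k = 544.795 → ⌈·⌉ = 545
j=8: r + 7k = 627.628333… → ⌈·⌉ = 628
j=9: r + 8k = 710.461666… → ⌈·⌉ = 711
j=10: r + 9k = 793.295 → ⌈·⌉ = 794
j=11: r + 10k = 876.128333… → ⌈·⌉ = 877
j=12: r + 11k = 958.961666… → ⌈·⌉ = 959
j=13: r + 12k = 1041.795 → ⌈·⌉ = 1042
j=14: r + 13k = 1124.628333… → ⌈·⌉ = 1125
j=15: r + 14k = 1207.461666… → ⌈·⌉ = 1208
j=16: r + 15k = 1290.295 → ⌈·⌉ = 1291
j=17: r + 16k = 1373.128333… → ⌈·⌉ = 1374
j=18: r + 17k = 1455.961666… → ⌈·⌉ = 1456

48, 131, 214, 297, 380, 462, 545, 628, 711, 794, 877, 959, 1042, 1125, 1208, 1291, 1374, 1456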